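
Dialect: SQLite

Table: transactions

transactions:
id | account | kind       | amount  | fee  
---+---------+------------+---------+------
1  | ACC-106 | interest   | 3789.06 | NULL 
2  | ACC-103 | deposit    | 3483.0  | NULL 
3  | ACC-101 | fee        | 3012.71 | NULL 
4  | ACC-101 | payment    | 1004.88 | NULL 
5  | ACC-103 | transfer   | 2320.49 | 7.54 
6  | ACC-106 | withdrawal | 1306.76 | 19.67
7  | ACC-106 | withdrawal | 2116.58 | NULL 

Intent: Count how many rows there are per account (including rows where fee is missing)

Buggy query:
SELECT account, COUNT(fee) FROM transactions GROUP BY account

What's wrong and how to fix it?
Bug: COUNT(column) counts non-NULL values only; rows with NULL fee aren't counted

Fix: Replace COUNT(fee) with COUNT(*)

Corrected query:
SELECT account, COUNT(*) FROM transactions GROUP BY account

Result:
account | COUNT(*)
--------+---------
ACC-101 | 2       
ACC-103 | 2       
ACC-106 | 3       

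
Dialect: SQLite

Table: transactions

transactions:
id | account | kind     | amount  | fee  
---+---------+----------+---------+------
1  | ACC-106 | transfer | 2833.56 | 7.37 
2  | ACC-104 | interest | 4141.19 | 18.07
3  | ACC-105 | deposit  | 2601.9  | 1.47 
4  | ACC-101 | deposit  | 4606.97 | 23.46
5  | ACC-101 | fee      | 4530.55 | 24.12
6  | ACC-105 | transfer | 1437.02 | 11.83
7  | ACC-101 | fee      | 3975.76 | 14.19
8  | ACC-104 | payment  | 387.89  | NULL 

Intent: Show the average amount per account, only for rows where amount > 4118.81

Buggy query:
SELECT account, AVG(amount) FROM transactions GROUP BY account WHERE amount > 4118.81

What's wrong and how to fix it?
Bug: WHERE cannot follow GROUP BY

Fix: Move the WHERE clause before GROUP BY

Corrected query:
SELECT account, AVG(amount) FROM transactions WHERE amount > 4118.81 GROUP BY account

Result:
account | AVG(amount)
--------+------------
ACC-101 | 4568.76    
ACC-104 | 4141.19    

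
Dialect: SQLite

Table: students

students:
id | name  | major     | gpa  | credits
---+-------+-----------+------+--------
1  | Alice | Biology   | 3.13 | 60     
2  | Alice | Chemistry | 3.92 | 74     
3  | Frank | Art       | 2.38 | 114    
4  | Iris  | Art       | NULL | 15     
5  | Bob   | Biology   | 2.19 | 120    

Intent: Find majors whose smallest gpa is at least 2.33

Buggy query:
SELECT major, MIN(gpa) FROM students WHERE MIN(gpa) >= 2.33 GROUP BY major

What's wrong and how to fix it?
Bug: MIN() in WHERE is a misuse of aggregate

Fix: Use HAVING for the per-group MIN condition

Corrected query:
SELECT major, MIN(gpa) FROM students GROUP BY major HAVING MIN(gpa) >= 2.33

Result:
major     | MIN(gpa)
----------+---------
Art       | 2.38    
Chemistry | 3.92    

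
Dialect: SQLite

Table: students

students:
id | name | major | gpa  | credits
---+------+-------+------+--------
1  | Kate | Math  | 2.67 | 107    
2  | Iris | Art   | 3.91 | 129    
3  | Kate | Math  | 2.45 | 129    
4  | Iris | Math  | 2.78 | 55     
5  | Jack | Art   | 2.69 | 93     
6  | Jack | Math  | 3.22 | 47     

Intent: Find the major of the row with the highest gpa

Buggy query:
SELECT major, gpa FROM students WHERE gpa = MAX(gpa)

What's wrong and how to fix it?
Bug: WHERE is evaluated per row; an aggregate over the whole table isn't defined there

Fix: Wrap MAX in a scalar subquery so WHERE compares against a single value

Corrected query:
SELECT major, gpa FROM students WHERE gpa = (SELECT MAX(gpa) FROM students)

Result:
major | gpa 
------+-----
Art   | 3.91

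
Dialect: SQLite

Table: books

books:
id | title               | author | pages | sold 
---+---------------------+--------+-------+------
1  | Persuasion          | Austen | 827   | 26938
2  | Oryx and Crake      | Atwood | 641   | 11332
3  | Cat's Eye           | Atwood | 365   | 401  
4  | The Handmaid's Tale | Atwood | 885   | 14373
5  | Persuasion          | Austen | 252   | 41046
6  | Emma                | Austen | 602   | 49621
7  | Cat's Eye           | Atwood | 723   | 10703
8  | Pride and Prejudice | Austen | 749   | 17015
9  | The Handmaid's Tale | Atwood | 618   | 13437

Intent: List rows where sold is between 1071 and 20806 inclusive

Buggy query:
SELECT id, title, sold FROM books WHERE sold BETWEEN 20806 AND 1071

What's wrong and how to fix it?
Bug: BETWEEN expects the lower bound first; with 20806 AND 1071 the range is empty

Fix: Swap the bounds so the smaller value comes first

Corrected query:
SELECT id, title, sold FROM books WHERE sold BETWEEN 1071 AND 20806

Result:
id | title               | sold 
---+---------------------+------
2  | Oryx and Crake      | 11332
4  | The Handmaid's Tale | 14373
7  | Cat's Eye           | 10703
8  | Pride and Prejudice | 17015
9  | The Handmaid's Tale | 13437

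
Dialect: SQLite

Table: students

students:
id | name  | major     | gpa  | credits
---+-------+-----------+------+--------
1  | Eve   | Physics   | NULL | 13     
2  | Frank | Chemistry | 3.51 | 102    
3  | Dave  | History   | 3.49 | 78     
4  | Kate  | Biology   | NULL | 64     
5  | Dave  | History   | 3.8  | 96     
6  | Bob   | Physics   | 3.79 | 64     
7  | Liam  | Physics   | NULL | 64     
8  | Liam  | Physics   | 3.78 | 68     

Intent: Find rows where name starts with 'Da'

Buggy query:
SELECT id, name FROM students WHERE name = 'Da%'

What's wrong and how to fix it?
Bug: Wildcards only work with LIKE; '=' treats '%' as a literal character

Fix: Replace '=' with LIKE so 'Da%' is treated as a pattern

Corrected query:
SELECT id, name FROM students WHERE name LIKE 'Da%'

Result:
id | name
---+-----
3  | Dave
5  | Dave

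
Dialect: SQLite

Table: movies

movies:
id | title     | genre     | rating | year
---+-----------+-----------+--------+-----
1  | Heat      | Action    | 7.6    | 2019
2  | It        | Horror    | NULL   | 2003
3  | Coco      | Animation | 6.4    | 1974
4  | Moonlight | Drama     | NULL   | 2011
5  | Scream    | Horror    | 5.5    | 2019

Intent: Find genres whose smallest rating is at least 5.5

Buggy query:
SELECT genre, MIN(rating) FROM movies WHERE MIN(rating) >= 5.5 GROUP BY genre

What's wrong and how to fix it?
Bug: Aggregates like MIN are computed per group after WHERE runs

Fix: Replace WHERE with HAVING after the GROUP BY

Corrected query:
SELECT genre, MIN(rating) FROM movies GROUP BY genre HAVING MIN(rating) >= 5.5

Result:
genre     | MIN(rating)
----------+------------
Action    | 7.6        
Animation | 6.4        
Horror    | 5.5        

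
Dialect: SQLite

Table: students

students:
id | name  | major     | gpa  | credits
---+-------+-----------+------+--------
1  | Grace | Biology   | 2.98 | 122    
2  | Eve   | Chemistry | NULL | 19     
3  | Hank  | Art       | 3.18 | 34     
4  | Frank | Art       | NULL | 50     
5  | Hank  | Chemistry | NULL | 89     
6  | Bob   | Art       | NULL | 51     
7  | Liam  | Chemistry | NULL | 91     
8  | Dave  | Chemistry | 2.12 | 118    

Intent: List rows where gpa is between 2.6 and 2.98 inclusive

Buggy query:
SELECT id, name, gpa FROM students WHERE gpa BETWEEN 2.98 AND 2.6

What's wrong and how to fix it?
Bug: The bounds are reversed; BETWEEN a AND b requires a <= b to match anything

Fix: Swap the bounds so the smaller value comes first

Corrected query:
SELECT id, name, gpa FROM students WHERE gpa BETWEEN 2.6 AND 2.98

Result:
id | name  | gpa 
---+-------+-----
1  | Grace | 2.98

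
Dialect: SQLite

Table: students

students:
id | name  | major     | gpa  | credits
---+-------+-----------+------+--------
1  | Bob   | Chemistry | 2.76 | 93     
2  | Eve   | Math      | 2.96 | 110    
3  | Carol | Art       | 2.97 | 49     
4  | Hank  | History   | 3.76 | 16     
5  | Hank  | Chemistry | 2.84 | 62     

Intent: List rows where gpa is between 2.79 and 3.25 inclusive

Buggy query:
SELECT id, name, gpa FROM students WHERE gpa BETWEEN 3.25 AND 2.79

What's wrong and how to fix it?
Bug: The bounds are reversed; BETWEEN a AND b requires a <= b to match anything

Fix: Write BETWEEN 2.79 AND 3.25

Corrected query:
SELECT id, name, gpa FROM students WHERE gpa BETWEEN 2.79 AND 3.25

Result:
id | name  | gpa 
---+-------+-----
2  | Eve   | 2.96
3  | Carol | 2.97
5  | Hank  | 2.84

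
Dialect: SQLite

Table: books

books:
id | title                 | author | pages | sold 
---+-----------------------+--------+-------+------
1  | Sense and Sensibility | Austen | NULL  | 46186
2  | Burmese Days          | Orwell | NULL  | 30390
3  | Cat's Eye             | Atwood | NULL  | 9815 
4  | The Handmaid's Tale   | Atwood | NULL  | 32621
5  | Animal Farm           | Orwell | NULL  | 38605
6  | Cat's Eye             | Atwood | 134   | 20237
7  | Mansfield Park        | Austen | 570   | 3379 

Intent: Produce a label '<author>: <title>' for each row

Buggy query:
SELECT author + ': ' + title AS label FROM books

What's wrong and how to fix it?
Bug: '+' is numeric addition; on text columns SQLite converts them to 0 instead of concatenating

Fix: Use the || operator for string concatenation

Corrected query:
SELECT author || ': ' || title AS label FROM books

Result:
label                        
-----------------------------
Austen: Sense and Sensibility
Orwell: Burmese Days         
Atwood: Cat's Eye            
Atwood: The Handmaid's Tale  
Orwell: Animal Farm          
Atwood: Cat's Eye            
Austen: Mansfield Park       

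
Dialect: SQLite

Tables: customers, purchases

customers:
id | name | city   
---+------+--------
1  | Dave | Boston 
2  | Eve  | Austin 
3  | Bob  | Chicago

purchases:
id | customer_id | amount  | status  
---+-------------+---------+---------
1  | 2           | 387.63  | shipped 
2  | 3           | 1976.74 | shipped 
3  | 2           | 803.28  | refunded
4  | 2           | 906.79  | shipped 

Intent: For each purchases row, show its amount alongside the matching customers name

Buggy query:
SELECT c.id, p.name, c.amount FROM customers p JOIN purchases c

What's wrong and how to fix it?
Bug: Missing join condition: each purchases row is matched to all customers rows instead of just its own

Fix: Add ON c.customer_id = p.id to the JOIN

Corrected query:
SELECT c.id, p.name, c.amount FROM customers p JOIN purchases c ON c.customer_id = p.id

Result:
id | name | amount 
---+------+--------
1  | Eve  | 387.63 
2  | Bob  | 1976.74
3  | Eve  | 803.28 
4  | Eve  | 906.79 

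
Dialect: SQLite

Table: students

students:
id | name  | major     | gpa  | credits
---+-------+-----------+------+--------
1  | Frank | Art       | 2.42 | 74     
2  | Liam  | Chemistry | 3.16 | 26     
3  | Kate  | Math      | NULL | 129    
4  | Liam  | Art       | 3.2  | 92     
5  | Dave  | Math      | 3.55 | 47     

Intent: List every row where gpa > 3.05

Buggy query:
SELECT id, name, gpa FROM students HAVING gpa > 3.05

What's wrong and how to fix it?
Bug: HAVING filters the output of aggregation, but this query has no GROUP BY and no aggregate functions, so SQLite rejects it (HAVING clause on a non-aggregate query); the condition here is per row

Fix: Replace HAVING with WHERE since the condition applies to individual rows

Corrected query:
SELECT id, name, gpa FROM students WHERE gpa > 3.05

Result:
id | name | gpa 
---+------+-----
2  | Liam | 3.16
4  | Liam | 3.2 
5  | Dave | 3.55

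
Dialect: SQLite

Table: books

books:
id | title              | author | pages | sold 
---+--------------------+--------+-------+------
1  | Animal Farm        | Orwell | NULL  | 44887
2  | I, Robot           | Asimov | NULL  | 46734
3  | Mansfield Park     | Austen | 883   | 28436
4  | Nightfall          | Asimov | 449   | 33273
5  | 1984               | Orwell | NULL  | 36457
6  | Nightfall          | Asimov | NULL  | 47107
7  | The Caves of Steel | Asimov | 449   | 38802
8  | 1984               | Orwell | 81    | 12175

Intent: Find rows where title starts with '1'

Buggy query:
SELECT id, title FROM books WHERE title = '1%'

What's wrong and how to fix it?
Bug: Wildcards only work with LIKE; '=' treats '%' as a literal character

Fix: Use LIKE for wildcard pattern matching

Corrected query:
SELECT id, title FROM books WHERE title LIKE '1%'

Result:
id | title
---+------
5  | 1984 
8  | 1984 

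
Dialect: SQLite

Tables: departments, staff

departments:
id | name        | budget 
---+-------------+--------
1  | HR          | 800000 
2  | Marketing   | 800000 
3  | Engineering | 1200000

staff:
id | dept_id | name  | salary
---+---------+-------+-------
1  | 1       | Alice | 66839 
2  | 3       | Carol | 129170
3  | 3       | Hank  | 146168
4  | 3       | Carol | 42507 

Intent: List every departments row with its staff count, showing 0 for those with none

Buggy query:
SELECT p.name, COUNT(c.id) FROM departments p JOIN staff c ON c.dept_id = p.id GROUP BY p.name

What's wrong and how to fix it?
Bug: INNER JOIN drops departments rows that have no matching staff rows

Fix: Switch to LEFT JOIN to retain unmatched parent rows

Corrected query:
SELECT p.name, COUNT(c.id) FROM departments p LEFT JOIN staff c ON c.dept_id = p.id GROUP BY p.name

Result:
name        | COUNT(c.id)
------------+------------
Engineering | 3          
HR          | 1          
Marketing   | 0          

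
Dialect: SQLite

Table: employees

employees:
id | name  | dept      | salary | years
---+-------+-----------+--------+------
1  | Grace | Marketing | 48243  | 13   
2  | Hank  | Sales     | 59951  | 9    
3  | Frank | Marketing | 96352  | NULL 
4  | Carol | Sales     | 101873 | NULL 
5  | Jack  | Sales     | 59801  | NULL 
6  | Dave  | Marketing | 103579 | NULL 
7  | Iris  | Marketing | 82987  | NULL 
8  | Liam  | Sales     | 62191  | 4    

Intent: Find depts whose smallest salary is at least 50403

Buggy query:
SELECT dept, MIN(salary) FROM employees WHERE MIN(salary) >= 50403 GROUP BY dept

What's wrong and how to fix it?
Bug: Aggregates like MIN are computed per group after WHERE runs

Fix: Use HAVING for the per-group MIN condition

Corrected query:
SELECT dept, MIN(salary) FROM employees GROUP BY dept HAVING MIN(salary) >= 50403

Result:
dept  | MIN(salary)
------+------------
Sales | 59801      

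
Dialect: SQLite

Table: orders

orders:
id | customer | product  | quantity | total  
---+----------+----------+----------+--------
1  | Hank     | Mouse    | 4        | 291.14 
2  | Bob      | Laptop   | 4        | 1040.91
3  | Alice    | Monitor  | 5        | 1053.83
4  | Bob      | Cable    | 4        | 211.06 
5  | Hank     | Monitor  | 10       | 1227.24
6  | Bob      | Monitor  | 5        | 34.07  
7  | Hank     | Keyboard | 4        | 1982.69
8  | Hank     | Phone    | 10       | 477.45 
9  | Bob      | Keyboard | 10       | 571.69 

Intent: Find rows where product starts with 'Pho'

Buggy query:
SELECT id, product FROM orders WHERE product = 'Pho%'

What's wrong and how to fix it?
Bug: '=' compares the literal string including the % character; pattern matching needs LIKE

Fix: Replace '=' with LIKE so 'Pho%' is treated as a pattern

Corrected query:
SELECT id, product FROM orders WHERE product LIKE 'Pho%'

Result:
id | product
---+--------
8  | Phone  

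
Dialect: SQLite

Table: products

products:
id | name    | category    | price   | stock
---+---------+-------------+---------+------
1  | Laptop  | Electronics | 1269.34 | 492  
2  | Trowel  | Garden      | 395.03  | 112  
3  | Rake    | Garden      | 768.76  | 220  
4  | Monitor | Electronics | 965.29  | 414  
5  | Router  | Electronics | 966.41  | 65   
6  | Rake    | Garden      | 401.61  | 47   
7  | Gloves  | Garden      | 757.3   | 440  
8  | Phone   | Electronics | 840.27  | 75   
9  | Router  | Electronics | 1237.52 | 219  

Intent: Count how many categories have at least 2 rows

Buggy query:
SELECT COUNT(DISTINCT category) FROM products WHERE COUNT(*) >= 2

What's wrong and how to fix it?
Bug: WHERE filters individual rows, not groups, so a group-level COUNT is invalid there

Fix: Use a subquery that GROUPs and filters with HAVING, then count its rows

Corrected query:
SELECT COUNT(*) FROM (SELECT category FROM products GROUP BY category HAVING COUNT(*) >= 2)

Result:
COUNT(*)
--------
2       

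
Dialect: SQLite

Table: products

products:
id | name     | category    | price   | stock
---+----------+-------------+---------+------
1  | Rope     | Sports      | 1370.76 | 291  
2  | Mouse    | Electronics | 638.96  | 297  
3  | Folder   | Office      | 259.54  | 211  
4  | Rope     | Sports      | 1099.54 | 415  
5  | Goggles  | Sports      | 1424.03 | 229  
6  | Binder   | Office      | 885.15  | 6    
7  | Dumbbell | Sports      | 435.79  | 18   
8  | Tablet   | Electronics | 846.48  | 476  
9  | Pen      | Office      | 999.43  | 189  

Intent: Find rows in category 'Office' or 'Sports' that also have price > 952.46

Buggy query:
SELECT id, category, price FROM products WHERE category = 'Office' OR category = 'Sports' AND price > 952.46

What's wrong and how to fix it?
Bug: AND binds tighter than OR, so this parses as category = 'Office' OR (category = 'Sports' AND price > 952.46)

Fix: Group the OR with parentheses (or use IN), then AND the threshold

Corrected query:
SELECT id, category, price FROM products WHERE (category = 'Office' OR category = 'Sports') AND price > 952.46

Result:
id | category | price  
---+----------+--------
1  | Sports   | 1370.76
4  | Sports   | 1099.54
5  | Sports   | 1424.03
9  | Office   | 999.43 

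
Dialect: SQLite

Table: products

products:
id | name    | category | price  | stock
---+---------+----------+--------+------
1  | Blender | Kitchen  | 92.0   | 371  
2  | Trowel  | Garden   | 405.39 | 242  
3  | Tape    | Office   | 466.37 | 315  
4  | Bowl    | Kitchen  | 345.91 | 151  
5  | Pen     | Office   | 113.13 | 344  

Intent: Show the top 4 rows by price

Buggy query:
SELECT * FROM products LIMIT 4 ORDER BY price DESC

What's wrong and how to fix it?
Bug: LIMIT must come after ORDER BY

Fix: Swap the clauses: ORDER BY first, then LIMIT

Corrected query:
SELECT * FROM products ORDER BY price DESC LIMIT 4

Result:
id | name   | category | price  | stock
---+--------+----------+--------+------
3  | Tape   | Office   | 466.37 | 315  
2  | Trowel | Garden   | 405.39 | 242  
4  | Bowl   | Kitchen  | 345.91 | 151  
5  | Pen    | Office   | 113.13 | 344  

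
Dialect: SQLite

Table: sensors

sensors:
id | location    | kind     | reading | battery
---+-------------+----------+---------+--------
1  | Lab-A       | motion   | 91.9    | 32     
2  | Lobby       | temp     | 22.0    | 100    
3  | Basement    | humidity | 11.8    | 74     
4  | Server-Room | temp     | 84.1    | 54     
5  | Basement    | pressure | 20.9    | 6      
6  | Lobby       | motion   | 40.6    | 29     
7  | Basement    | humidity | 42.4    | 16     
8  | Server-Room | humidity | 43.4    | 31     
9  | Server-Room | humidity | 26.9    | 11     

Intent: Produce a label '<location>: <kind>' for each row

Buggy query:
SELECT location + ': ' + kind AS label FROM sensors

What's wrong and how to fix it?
Bug: '+' is numeric addition; on text columns SQLite converts them to 0 instead of concatenating

Fix: Replace + with || to concatenate text

Corrected query:
SELECT location || ': ' || kind AS label FROM sensors

Result:
label                
---------------------
Lab-A: motion        
Lobby: temp          
Basement: humidity   
Server-Room: temp    
Basement: pressure   
Lobby: motion        
Basement: humidity   
Server-Room: humidity
Server-Room: humidity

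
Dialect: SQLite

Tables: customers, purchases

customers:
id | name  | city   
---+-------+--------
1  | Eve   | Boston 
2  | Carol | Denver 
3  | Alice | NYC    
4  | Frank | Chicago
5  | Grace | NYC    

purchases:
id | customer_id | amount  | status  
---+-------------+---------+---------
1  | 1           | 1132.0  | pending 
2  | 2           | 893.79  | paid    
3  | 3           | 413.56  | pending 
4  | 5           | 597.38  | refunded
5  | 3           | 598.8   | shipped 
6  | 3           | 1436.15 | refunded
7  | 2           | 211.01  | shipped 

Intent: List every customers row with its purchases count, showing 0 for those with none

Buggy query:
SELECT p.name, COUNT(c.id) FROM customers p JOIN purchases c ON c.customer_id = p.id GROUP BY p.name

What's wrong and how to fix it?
Bug: An inner join excludes parents with zero children

Fix: Switch to LEFT JOIN to retain unmatched parent rows

Corrected query:
SELECT p.name, COUNT(c.id) FROM customers p LEFT JOIN purchases c ON c.customer_id = p.id GROUP BY p.name

Result:
name  | COUNT(c.id)
------+------------
Alice | 3          
Carol | 2          
Eve   | 1          
Frank | 0          
Grace | 1          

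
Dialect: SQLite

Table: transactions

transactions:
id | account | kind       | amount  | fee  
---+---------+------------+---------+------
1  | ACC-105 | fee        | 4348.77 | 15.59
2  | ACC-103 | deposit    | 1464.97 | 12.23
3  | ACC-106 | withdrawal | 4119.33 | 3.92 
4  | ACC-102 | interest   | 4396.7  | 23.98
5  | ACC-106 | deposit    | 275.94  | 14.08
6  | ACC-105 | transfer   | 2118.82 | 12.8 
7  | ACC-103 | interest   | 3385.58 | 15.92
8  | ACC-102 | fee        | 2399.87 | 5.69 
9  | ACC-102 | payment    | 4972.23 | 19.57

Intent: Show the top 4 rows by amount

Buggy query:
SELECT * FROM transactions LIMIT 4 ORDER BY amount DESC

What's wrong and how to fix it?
Bug: LIMIT must come after ORDER BY

Fix: Sort with ORDER BY, then apply LIMIT

Corrected query:
SELECT * FROM transactions ORDER BY amount DESC LIMIT 4

Result:
id | account | kind       | amount  | fee  
---+---------+------------+---------+------
9  | ACC-102 | payment    | 4972.23 | 19.57
4  | ACC-102 | interest   | 4396.7  | 23.98
1  | ACC-105 | fee        | 4348.77 | 15.59
3  | ACC-106 | withdrawal | 4119.33 | 3.92 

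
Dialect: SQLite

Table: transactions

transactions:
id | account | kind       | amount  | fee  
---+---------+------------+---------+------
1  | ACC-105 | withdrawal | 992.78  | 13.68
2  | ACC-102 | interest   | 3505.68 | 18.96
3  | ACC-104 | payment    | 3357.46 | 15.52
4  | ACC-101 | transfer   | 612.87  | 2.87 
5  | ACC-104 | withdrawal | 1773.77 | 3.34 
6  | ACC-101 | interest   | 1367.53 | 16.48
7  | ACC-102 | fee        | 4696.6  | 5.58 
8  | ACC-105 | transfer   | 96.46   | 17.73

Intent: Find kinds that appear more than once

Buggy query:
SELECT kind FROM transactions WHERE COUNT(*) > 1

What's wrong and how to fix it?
Bug: WHERE can't reference COUNT(*); aggregates are computed after WHERE

Fix: Group first, then use HAVING for the count condition

Corrected query:
SELECT kind FROM transactions GROUP BY kind HAVING COUNT(*) > 1

Result:
kind      
----------
interest  
transfer  
withdrawal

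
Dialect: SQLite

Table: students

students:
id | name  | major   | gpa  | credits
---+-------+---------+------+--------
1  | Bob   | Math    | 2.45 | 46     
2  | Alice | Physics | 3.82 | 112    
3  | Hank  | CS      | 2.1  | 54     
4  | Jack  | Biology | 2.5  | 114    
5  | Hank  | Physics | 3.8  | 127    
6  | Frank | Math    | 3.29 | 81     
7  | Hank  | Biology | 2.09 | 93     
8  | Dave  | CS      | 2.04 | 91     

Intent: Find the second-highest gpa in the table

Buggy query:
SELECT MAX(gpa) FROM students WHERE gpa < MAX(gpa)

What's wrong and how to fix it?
Bug: The inner MAX is an aggregate inside WHERE, which is not allowed

Fix: Compute the overall MAX in a subquery, then take MAX of rows below it

Corrected query:
SELECT MAX(gpa) FROM students WHERE gpa < (SELECT MAX(gpa) FROM students)

Result:
MAX(gpa)
--------
3.8     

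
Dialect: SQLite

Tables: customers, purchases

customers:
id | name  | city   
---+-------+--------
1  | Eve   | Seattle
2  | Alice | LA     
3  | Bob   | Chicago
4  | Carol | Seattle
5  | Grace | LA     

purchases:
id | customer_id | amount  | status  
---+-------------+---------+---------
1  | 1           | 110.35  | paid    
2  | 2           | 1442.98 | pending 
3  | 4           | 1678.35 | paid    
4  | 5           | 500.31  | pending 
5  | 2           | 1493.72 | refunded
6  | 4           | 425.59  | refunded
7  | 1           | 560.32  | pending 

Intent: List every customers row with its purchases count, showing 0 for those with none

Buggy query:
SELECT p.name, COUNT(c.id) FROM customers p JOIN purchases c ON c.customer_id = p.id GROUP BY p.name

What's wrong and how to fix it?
Bug: INNER JOIN drops customers rows that have no matching purchases rows

Fix: Switch to LEFT JOIN to retain unmatched parent rows

Corrected query:
SELECT p.name, COUNT(c.id) FROM customers p LEFT JOIN purchases c ON c.customer_id = p.id GROUP BY p.name

Result:
name  | COUNT(c.id)
------+------------
Alice | 2          
Bob   | 0          
Carol | 2          
Eve   | 2          
Grace | 1          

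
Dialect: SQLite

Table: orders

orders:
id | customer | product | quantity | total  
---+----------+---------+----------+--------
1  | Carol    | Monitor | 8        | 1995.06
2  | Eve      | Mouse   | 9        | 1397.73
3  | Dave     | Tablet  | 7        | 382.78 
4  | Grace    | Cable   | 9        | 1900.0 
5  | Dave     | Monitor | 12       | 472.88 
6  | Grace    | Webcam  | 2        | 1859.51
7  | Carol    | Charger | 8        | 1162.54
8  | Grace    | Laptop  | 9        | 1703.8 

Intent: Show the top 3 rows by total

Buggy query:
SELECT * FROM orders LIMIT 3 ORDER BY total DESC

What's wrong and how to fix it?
Bug: LIMIT must come after ORDER BY

Fix: Swap the clauses: ORDER BY first, then LIMIT

Corrected query:
SELECT * FROM orders ORDER BY total DESC LIMIT 3

Result:
id | customer | product | quantity | total  
---+----------+---------+----------+--------
1  | Carol    | Monitor | 8        | 1995.06
4  | Grace    | Cable   | 9        | 1900   
6  | Grace    | Webcam  | 2        | 1859.51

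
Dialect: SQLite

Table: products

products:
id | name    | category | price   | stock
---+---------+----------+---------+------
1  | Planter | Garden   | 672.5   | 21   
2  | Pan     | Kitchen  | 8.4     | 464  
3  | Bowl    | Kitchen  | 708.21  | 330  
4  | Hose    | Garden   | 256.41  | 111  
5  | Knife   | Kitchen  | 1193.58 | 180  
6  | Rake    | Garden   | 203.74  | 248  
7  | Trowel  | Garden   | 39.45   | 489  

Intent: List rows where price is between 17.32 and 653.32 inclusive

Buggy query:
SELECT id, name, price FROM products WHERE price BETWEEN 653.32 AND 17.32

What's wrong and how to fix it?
Bug: The bounds are reversed; BETWEEN a AND b requires a <= b to match anything

Fix: Swap the bounds so the smaller value comes first

Corrected query:
SELECT id, name, price FROM products WHERE price BETWEEN 17.32 AND 653.32

Result:
id | name   | price 
---+--------+-------
4  | Hose   | 256.41
6  | Rake   | 203.74
7  | Trowel | 39.45 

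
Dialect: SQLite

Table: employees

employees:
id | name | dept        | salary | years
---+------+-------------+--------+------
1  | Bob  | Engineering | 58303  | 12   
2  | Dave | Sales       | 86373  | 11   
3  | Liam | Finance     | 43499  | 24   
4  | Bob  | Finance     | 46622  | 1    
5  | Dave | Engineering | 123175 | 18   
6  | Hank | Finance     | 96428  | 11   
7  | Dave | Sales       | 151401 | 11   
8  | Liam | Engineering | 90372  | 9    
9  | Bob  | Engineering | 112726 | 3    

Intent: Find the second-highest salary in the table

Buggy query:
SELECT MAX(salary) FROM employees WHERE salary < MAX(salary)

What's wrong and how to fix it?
Bug: The inner MAX is an aggregate inside WHERE, which is not allowed

Fix: Put the inner MAX in a scalar subquery

Corrected query:
SELECT MAX(salary) FROM employees WHERE salary < (SELECT MAX(salary) FROM employees)

Result:
MAX(salary)
-----------
123175     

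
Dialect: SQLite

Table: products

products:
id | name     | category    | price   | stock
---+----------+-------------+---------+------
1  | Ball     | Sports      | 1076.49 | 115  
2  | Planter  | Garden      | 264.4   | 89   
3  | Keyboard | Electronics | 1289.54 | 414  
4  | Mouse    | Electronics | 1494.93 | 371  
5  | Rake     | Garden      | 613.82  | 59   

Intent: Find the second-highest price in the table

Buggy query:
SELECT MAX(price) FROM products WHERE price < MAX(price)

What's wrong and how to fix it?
Bug: MAX(price) on the right of the comparison is an aggregate-in-WHERE error

Fix: Put the inner MAX in a scalar subquery

Corrected query:
SELECT MAX(price) FROM products WHERE price < (SELECT MAX(price) FROM products)

Result:
MAX(price)
----------
1289.54   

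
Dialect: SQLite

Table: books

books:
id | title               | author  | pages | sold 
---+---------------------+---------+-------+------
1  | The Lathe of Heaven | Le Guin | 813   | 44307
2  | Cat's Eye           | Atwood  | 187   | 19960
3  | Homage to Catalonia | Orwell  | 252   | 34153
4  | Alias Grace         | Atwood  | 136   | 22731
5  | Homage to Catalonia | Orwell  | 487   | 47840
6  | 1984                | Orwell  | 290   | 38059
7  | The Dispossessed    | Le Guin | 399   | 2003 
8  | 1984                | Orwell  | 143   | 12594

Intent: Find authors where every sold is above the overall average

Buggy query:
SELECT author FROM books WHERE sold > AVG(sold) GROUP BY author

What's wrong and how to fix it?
Bug: WHERE evaluates per row before aggregation, so AVG() is unavailable

Fix: Use a subquery for AVG and a HAVING MIN(...) filter so the condition holds for every row in the group

Corrected query:
SELECT author FROM books GROUP BY author HAVING MIN(sold) > (SELECT AVG(sold) FROM books)

Result:
(no rows)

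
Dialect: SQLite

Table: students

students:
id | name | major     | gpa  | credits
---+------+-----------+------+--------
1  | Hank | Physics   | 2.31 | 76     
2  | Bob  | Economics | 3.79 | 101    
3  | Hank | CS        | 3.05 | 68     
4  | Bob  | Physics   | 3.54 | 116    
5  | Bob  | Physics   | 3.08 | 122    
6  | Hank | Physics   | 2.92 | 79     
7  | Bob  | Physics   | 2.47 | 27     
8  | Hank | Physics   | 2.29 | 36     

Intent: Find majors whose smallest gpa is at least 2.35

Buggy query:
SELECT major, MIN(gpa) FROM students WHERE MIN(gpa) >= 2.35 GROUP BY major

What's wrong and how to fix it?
Bug: Aggregates like MIN are computed per group after WHERE runs

Fix: Replace WHERE with HAVING after the GROUP BY

Corrected query:
SELECT major, MIN(gpa) FROM students GROUP BY major HAVING MIN(gpa) >= 2.35

Result:
major     | MIN(gpa)
----------+---------
CS        | 3.05    
Economics | 3.79    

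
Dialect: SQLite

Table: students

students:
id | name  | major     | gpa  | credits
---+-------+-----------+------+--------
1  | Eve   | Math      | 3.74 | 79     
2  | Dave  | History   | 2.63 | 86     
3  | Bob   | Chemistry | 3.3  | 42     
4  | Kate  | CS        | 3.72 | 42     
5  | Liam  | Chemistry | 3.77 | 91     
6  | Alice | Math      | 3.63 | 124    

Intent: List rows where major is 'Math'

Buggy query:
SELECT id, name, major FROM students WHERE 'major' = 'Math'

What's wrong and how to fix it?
Bug: 'major' in single quotes is a string literal, not the column; the comparison is literal-vs-literal and never true

Fix: Remove the quotes around the column name (or use double quotes for an identifier)

Corrected query:
SELECT id, name, major FROM students WHERE major = 'Math'

Result:
id | name  | major
---+-------+------
1  | Eve   | Math 
6  | Alice | Math 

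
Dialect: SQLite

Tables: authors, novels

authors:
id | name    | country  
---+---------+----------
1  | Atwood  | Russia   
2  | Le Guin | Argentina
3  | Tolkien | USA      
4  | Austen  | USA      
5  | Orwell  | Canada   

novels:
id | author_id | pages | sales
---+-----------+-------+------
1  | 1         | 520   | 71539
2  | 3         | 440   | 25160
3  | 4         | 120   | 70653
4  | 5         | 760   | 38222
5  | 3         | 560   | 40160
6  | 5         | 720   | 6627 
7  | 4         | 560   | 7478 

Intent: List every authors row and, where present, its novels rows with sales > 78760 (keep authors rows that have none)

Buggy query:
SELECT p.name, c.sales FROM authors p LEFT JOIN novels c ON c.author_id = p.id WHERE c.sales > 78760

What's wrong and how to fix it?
Bug: Filtering c.sales in WHERE discards the NULL rows produced by LEFT JOIN, turning it into an inner join

Fix: Move the right-table condition into the ON clause so unmatched parents are kept

Corrected query:
SELECT p.name, c.sales FROM authors p LEFT JOIN novels c ON c.author_id = p.id AND c.sales > 78760

Result:
name    | sales
--------+------
Atwood  | NULL 
Le Guin | NULL 
Tolkien | NULL 
Austen  | NULL 
Orwell  | NULL 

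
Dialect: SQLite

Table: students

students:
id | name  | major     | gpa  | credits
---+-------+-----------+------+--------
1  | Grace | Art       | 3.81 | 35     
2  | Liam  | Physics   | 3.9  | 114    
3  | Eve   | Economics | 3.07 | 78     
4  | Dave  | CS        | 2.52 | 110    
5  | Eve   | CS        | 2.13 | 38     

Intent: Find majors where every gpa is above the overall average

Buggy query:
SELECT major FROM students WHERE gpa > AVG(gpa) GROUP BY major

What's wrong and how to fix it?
Bug: WHERE evaluates per row before aggregation, so AVG() is unavailable

Fix: Compute the overall average in a scalar subquery and compare each group's MIN against it in HAVING

Corrected query:
SELECT major FROM students GROUP BY major HAVING MIN(gpa) > (SELECT AVG(gpa) FROM students)

Result:
major  
-------
Art    
Physics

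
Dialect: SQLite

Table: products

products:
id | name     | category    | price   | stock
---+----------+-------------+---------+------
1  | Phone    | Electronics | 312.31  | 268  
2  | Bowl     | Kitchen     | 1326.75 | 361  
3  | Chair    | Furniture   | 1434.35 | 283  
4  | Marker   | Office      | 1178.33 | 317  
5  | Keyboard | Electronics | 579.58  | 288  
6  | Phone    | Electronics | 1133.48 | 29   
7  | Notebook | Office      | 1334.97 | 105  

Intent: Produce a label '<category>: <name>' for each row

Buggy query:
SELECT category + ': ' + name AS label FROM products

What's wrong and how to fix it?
Bug: SQLite uses || for string concatenation; + coerces text to numbers (yielding 0)

Fix: Use the || operator for string concatenation

Corrected query:
SELECT category || ': ' || name AS label FROM products

Result:
label                
---------------------
Electronics: Phone   
Kitchen: Bowl        
Furniture: Chair     
Office: Marker       
Electronics: Keyboard
Electronics: Phone   
Office: Notebook     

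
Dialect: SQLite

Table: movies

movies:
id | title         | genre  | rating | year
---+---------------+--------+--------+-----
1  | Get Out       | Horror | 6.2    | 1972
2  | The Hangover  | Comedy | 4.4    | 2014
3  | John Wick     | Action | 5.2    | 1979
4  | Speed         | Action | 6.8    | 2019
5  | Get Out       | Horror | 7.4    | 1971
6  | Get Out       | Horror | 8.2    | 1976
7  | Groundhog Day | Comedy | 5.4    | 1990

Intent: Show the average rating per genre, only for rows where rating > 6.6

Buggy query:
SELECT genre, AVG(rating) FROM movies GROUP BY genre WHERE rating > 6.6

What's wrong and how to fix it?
Bug: WHERE cannot follow GROUP BY

Fix: Place WHERE between FROM and GROUP BY

Corrected query:
SELECT genre, AVG(rating) FROM movies WHERE rating > 6.6 GROUP BY genre

Result:
genre  | AVG(rating)
-------+------------
Action | 6.8        
Horror | 7.8        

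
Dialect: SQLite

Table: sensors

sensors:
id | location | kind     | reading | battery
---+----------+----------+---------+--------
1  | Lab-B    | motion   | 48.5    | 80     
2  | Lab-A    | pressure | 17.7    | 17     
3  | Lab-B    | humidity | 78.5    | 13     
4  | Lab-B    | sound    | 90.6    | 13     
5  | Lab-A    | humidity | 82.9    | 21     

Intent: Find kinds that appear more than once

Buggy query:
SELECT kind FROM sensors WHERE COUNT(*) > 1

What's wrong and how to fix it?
Bug: COUNT(*) is an aggregate and cannot be used in WHERE

Fix: Group first, then use HAVING for the count condition

Corrected query:
SELECT kind FROM sensors GROUP BY kind HAVING COUNT(*) > 1

Result:
kind    
--------
humidity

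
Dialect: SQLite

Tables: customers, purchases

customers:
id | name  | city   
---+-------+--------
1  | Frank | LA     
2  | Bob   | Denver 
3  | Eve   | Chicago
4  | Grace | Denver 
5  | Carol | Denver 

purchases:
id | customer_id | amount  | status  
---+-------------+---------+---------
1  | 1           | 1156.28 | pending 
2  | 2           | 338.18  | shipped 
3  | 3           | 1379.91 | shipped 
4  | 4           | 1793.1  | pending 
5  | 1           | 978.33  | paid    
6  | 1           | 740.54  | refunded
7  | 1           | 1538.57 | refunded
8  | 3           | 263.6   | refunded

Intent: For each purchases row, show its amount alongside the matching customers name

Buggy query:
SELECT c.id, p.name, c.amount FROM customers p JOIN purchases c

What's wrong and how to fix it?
Bug: Missing join condition: each purchases row is matched to all customers rows instead of just its own

Fix: Add ON c.customer_id = p.id to the JOIN

Corrected query:
SELECT c.id, p.name, c.amount FROM customers p JOIN purchases c ON c.customer_id = p.id

Result:
id | name  | amount 
---+-------+--------
1  | Frank | 1156.28
2  | Bob   | 338.18 
3  | Eve   | 1379.91
4  | Grace | 1793.1 
5  | Frank | 978.33 
6  | Frank | 740.54 
7  | Frank | 1538.57
8  | Eve   | 263.6  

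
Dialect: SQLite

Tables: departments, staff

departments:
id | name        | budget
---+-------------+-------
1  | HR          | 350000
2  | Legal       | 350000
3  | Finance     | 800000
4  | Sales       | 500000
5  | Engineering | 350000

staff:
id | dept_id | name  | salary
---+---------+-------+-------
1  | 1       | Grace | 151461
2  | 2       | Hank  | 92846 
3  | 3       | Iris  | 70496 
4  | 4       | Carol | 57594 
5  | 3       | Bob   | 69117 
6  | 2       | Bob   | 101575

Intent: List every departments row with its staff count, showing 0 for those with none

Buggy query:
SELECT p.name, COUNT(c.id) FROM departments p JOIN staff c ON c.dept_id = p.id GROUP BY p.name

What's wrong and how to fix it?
Bug: INNER JOIN drops departments rows that have no matching staff rows

Fix: Use LEFT JOIN so parents without children still appear (COUNT(c.id) gives 0)

Corrected query:
SELECT p.name, COUNT(c.id) FROM departments p LEFT JOIN staff c ON c.dept_id = p.id GROUP BY p.name

Result:
name        | COUNT(c.id)
------------+------------
Engineering | 0          
Finance     | 2          
HR          | 1          
Legal       | 2          
Sales       | 1          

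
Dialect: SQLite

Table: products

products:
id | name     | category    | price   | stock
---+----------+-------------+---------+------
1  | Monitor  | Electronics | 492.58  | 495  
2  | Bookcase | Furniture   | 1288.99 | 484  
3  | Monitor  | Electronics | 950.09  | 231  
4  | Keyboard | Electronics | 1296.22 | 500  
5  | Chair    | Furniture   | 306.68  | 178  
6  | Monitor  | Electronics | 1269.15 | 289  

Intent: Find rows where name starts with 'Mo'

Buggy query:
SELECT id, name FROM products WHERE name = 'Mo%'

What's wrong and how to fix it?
Bug: Wildcards only work with LIKE; '=' treats '%' as a literal character

Fix: Replace '=' with LIKE so 'Mo%' is treated as a pattern

Corrected query:
SELECT id, name FROM products WHERE name LIKE 'Mo%'

Result:
id | name   
---+--------
1  | Monitor
3  | Monitor
6  | Monitor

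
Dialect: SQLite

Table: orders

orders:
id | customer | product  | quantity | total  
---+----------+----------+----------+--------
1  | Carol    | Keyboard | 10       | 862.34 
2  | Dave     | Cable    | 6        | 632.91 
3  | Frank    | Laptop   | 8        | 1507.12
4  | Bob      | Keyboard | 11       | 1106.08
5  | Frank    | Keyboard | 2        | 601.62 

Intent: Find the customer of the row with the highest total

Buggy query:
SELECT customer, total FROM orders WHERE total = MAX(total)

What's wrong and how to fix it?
Bug: WHERE is evaluated per row; an aggregate over the whole table isn't defined there

Fix: Use a subquery: WHERE total = (SELECT MAX(total) FROM orders)

Corrected query:
SELECT customer, total FROM orders WHERE total = (SELECT MAX(total) FROM orders)

Result:
customer | total  
---------+--------
Frank    | 1507.12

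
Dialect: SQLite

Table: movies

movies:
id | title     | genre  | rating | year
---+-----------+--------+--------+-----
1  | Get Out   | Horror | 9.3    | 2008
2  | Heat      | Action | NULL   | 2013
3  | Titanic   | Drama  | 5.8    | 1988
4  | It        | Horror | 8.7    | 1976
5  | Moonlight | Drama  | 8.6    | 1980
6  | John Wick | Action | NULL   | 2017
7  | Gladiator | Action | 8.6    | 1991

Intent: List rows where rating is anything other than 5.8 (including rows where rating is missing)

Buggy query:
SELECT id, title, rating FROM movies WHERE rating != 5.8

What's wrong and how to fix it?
Bug: 'rating != 5.8' is unknown when rating is NULL, so NULL rows are silently excluded

Fix: Add an explicit OR rating IS NULL to include the missing-value rows

Corrected query:
SELECT id, title, rating FROM movies WHERE rating != 5.8 OR rating IS NULL

Result:
id | title     | rating
---+-----------+-------
1  | Get Out   | 9.3   
2  | Heat      | NULL  
4  | It        | 8.7   
5  | Moonlight | 8.6   
6  | John Wick | NULL  
7  | Gladiator | 8.6   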